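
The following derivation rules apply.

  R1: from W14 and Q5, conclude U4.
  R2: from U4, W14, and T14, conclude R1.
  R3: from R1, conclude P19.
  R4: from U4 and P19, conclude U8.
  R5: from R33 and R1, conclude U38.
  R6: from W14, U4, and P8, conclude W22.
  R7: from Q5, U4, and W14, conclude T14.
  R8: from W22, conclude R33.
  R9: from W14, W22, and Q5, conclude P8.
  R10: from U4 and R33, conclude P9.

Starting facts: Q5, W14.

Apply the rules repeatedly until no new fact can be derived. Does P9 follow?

No

P9 would need U4 and R33 (R10), but R33 is never established.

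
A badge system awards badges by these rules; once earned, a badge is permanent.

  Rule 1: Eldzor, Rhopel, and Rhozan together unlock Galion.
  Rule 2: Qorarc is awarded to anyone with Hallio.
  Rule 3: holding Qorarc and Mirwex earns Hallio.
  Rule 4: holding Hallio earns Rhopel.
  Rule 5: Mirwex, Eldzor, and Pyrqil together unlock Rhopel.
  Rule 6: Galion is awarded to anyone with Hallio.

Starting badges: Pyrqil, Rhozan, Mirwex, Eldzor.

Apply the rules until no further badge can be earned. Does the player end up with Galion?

With Mirwex, Eldzor, and Pyrqil, Rhopel is earned (Rule 5).
With Eldzor, Rhopel, and Rhozan, Galion is earned (Rule 1).

Yes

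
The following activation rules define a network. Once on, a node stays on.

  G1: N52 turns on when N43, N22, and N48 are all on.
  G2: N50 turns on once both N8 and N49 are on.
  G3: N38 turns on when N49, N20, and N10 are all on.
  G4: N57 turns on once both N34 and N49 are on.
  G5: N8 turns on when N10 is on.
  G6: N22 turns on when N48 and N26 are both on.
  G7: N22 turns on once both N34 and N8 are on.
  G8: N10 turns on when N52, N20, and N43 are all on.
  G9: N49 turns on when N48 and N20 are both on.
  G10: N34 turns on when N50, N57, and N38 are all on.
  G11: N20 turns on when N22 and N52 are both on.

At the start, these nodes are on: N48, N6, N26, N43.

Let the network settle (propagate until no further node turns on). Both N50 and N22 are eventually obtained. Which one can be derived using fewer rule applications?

N22: G6: N48 and N26 on → N22 on. [1 rule application]
N50: N48 and N26 are on, so N22 turns on (G6). G1: N43, N22, and N48 on → N52 on. N22 and N52 are on, so N20 turns on (G11). N52, N20, and N43 are on, so N10 turns on (G8). N48 and N20 are on, so N49 turns on (G9). N10 is on, so N8 turns on (G5). N8 and N49 are on, so N50 turns on (G2). [7 rule applications]
N22 needs fewer.

N22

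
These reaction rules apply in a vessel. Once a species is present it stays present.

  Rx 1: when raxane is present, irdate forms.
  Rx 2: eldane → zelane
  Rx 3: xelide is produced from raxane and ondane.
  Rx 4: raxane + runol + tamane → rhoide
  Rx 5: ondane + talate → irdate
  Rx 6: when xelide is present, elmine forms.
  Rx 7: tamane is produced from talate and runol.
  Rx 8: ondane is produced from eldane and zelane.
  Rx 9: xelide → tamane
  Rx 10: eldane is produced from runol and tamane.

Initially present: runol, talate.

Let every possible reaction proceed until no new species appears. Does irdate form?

talate and runol present → tamane forms (Rx 7).
runol and tamane present → eldane forms (Rx 10).
eldane present → zelane forms (Rx 2).
eldane and zelane present → ondane forms (Rx 8).
ondane and talate present → irdate forms (Rx 5).

Yes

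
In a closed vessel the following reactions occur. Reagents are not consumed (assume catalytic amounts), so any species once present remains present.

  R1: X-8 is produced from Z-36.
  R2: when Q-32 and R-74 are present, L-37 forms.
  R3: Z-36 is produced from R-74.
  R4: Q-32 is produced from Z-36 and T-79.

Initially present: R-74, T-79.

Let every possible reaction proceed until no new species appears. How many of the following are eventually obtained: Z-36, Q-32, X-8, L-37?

R-74 present → Z-36 forms (R3).
Z-36 and T-79 present → Q-32 forms (R4).
Z-36 present → X-8 forms (R1).
Q-32 and R-74 present → L-37 forms (R2).
Z-36: reached.
Q-32: reached.
X-8: reached.
L-37: reached.
All 4 are reached.

4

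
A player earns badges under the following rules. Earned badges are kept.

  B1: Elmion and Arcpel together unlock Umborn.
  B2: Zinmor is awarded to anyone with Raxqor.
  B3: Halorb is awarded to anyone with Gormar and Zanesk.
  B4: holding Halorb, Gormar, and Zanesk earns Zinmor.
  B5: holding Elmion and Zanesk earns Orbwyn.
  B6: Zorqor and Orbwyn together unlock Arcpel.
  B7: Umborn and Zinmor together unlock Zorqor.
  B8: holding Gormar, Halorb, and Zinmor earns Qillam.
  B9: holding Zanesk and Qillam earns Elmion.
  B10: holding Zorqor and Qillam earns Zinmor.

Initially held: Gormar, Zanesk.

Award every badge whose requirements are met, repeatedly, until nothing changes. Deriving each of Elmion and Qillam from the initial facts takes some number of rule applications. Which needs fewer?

Qillam

Qillam: With Gormar and Zanesk, Halorb is earned (B3). With Halorb, Gormar, and Zanesk, Zinmor is earned (B4). With Gormar, Halorb, and Zinmor, Qillam is earned (B8). [3 rule applications]
Elmion: With Gormar and Zanesk, Halorb is earned (B3). With Halorb, Gormar, and Zanesk, Zinmor is earned (B4). With Gormar, Halorb, and Zinmor, Qillam is earned (B8). With Zanesk and Qillam, Elmion is earned (B9). [4 rule applications]
Qillam needs fewer.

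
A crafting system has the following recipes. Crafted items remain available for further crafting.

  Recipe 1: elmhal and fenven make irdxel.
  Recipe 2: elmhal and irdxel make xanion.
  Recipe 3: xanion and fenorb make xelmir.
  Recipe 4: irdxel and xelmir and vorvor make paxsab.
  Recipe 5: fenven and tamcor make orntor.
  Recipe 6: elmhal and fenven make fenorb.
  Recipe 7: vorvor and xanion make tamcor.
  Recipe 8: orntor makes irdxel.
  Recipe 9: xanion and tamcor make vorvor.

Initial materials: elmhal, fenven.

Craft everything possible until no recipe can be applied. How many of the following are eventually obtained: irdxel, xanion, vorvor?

Using Recipe 1, elmhal and fenven make irdxel.
elmhal and irdxel → xanion (Recipe 2).
irdxel: reached.
xanion: reached.
vorvor would need xanion and tamcor (Recipe 9), but tamcor is never obtained.
Reached: irdxel and xanion — 2 of the 3.

2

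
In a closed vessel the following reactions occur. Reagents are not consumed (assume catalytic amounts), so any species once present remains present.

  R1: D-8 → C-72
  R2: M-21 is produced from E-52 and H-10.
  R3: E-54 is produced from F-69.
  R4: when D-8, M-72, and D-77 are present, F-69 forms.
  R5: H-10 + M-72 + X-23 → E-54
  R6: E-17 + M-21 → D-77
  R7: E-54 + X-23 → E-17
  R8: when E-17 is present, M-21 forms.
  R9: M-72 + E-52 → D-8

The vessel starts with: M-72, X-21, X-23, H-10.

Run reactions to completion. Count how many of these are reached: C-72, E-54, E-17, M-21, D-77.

H-10, M-72, and X-23 present → E-54 forms (R5).
E-54 and X-23 present → E-17 forms (R7).
E-17 present → M-21 forms (R8).
E-17 and M-21 present → D-77 forms (R6).
C-72 would need D-8 (R1), but D-8 never forms.
E-54: reached.
E-17: reached.
M-21: reached.
D-77: reached.
Reached: E-54, E-17, M-21, and D-77 — 4 of the 5.

4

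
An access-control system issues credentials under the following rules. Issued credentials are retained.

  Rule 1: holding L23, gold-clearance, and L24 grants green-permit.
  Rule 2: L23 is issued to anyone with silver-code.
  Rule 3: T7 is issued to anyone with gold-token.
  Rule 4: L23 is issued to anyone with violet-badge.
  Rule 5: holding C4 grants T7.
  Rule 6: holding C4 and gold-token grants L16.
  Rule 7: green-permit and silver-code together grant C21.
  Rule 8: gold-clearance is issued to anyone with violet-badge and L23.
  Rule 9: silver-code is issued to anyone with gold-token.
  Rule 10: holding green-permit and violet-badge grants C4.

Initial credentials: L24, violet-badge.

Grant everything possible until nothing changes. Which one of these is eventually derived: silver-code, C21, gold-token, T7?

Holding violet-badge grants L23 (Rule 4).
Holding violet-badge and L23 grants gold-clearance (Rule 8).
Holding L23, gold-clearance, and L24 grants green-permit (Rule 1).
Holding green-permit and violet-badge grants C4 (Rule 10).
Holding C4 grants T7 (Rule 5).
C21 would need green-permit and silver-code (Rule 7), but silver-code is never granted. silver-code would need gold-token (Rule 9), but gold-token is never granted. No rule produces gold-token, and it is not given.

T7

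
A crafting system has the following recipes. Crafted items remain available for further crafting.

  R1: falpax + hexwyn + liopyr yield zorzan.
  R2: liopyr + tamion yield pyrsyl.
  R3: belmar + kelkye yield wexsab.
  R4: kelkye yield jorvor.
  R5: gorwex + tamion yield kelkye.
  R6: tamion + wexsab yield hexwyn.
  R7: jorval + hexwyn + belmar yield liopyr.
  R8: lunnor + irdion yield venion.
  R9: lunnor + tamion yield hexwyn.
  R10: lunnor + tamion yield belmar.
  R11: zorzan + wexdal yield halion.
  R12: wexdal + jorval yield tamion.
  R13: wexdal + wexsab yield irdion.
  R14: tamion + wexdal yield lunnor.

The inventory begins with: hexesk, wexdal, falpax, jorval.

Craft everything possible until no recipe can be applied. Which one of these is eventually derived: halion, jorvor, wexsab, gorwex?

wexdal + jorval → tamion (R12).
Using R14, tamion and wexdal make lunnor.
Using R9, lunnor and tamion make hexwyn.
lunnor + tamion → belmar (R10).
jorval + hexwyn + belmar → liopyr (R7).
Using R1, falpax, hexwyn, and liopyr make zorzan.
Using R11, zorzan and wexdal make halion.
No rule produces gorwex, and it is not given. jorvor would need kelkye (R4), but kelkye is never obtained. wexsab would need belmar and kelkye (R3), but kelkye is never obtained.

halion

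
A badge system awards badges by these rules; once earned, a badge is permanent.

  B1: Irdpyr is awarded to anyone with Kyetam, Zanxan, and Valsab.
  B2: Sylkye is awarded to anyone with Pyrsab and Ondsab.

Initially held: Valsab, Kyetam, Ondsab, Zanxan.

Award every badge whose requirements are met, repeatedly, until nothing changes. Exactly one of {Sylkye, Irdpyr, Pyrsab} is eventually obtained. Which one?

Irdpyr

With Kyetam, Zanxan, and Valsab, Irdpyr is earned (B1).
Sylkye would need Pyrsab and Ondsab (B2), but Pyrsab is never earned. No rule produces Pyrsab, and it is not given.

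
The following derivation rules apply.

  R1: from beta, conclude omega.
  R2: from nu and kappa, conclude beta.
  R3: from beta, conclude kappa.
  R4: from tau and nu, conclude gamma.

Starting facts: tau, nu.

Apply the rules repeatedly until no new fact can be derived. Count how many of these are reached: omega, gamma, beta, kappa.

tau and nu hold, so gamma follows (R4).
omega would need beta (R1), but beta is never established.
gamma: reached.
beta would need nu and kappa (R2), but kappa is never established.
kappa would need beta (R3), but beta is never established.
Reached: gamma — 1 of the 4.

1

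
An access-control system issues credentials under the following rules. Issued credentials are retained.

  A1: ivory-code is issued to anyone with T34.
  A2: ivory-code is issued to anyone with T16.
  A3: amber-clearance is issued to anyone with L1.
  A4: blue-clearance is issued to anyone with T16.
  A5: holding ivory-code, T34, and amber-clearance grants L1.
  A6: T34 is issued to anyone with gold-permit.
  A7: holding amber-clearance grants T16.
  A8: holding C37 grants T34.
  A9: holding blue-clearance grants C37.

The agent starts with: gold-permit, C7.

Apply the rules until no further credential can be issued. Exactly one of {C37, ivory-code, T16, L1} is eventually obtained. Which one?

ivory-code

Holding gold-permit grants T34 (A6).
Holding T34 grants ivory-code (A1).
L1 would need ivory-code, T34, and amber-clearance (A5), but amber-clearance is never granted. T16 would need amber-clearance (A7), but amber-clearance is never granted. C37 would need blue-clearance (A9), but blue-clearance is never granted.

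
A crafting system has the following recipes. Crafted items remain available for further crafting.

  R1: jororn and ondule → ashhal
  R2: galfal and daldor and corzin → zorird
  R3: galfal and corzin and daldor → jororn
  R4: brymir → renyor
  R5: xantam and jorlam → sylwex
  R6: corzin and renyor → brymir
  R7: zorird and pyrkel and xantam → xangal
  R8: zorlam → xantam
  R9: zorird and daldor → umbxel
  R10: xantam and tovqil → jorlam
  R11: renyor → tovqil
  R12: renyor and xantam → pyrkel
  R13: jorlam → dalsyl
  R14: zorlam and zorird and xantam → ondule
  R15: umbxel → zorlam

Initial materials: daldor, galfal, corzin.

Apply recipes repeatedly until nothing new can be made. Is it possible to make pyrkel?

No

pyrkel would need renyor and xantam (R12), but renyor is never obtained.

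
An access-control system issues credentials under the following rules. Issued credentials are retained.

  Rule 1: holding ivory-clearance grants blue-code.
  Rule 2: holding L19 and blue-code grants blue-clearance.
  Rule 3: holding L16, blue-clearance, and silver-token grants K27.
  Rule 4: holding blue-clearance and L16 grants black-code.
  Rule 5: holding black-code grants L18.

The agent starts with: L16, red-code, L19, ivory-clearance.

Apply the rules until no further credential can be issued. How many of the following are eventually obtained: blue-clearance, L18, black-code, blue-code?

Holding ivory-clearance grants blue-code (Rule 1).
Holding L19 and blue-code grants blue-clearance (Rule 2).
Holding blue-clearance and L16 grants black-code (Rule 4).
Holding black-code grants L18 (Rule 5).
blue-clearance: reached.
L18: reached.
black-code: reached.
blue-code: reached.
All 4 are reached.

4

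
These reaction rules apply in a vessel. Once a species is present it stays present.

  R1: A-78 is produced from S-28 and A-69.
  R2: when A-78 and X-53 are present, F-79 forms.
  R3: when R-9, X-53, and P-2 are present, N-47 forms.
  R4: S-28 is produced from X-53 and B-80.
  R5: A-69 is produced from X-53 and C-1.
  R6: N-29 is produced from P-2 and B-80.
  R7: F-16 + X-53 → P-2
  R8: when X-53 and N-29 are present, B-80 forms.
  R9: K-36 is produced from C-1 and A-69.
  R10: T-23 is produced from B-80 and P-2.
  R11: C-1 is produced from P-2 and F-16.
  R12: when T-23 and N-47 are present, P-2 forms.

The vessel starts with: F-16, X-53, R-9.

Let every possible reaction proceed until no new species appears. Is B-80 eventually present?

No

B-80 would need X-53 and N-29 (R8), but N-29 never forms.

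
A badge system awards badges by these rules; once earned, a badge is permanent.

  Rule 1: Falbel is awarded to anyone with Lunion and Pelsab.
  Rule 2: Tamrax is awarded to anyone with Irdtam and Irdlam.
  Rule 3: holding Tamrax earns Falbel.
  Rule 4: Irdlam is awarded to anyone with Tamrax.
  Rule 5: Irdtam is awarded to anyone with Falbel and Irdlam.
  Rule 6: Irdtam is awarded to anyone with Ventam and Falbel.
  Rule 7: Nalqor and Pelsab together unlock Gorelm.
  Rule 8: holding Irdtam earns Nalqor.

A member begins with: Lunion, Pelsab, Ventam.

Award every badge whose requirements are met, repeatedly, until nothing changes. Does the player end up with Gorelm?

With Lunion and Pelsab, Falbel is earned (Rule 1).
With Ventam and Falbel, Irdtam is earned (Rule 6).
With Irdtam, Nalqor is earned (Rule 8).
With Nalqor and Pelsab, Gorelm is earned (Rule 7).

Yes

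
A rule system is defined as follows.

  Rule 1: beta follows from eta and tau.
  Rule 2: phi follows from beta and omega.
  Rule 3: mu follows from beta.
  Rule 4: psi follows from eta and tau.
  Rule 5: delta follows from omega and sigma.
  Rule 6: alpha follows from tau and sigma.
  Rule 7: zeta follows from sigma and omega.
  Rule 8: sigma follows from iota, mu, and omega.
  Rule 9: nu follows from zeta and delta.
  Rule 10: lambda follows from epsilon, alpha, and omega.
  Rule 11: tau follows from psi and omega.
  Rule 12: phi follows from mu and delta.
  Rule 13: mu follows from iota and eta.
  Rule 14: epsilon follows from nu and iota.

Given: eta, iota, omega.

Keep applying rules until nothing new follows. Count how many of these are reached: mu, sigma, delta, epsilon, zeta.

5

From iota and eta, Rule 13 gives mu.
iota, mu, and omega hold, so sigma follows (Rule 8).
From sigma and omega, Rule 7 gives zeta.
omega and sigma hold, so delta follows (Rule 5).
zeta and delta hold, so nu follows (Rule 9).
nu and iota hold, so epsilon follows (Rule 14).
mu: reached.
sigma: reached.
delta: reached.
epsilon: reached.
zeta: reached.
All 5 are reached.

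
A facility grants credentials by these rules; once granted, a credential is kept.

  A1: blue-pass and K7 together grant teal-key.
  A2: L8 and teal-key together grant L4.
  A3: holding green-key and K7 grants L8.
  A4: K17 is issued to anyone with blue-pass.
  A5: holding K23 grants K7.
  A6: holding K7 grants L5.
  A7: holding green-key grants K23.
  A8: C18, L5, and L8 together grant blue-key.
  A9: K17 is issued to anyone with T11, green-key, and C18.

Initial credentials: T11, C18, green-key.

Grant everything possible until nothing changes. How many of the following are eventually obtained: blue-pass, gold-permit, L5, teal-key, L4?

1

Holding green-key grants K23 (A7).
Holding K23 grants K7 (A5).
Holding K7 grants L5 (A6).
No rule produces blue-pass, and it is not given.
No rule produces gold-permit, and it is not given.
L5: reached.
teal-key would need blue-pass and K7 (A1), but blue-pass is never granted.
L4 would need L8 and teal-key (A2), but teal-key is never granted.
Reached: L5 — 1 of the 5.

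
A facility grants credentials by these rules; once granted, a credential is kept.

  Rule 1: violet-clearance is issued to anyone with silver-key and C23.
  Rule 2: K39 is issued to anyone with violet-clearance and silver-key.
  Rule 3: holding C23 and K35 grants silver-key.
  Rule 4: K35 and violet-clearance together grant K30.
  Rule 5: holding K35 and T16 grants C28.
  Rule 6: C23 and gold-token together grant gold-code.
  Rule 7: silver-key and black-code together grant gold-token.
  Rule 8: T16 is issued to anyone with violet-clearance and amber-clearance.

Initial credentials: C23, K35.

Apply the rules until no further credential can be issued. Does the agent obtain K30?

Holding C23 and K35 grants silver-key (Rule 3).
Holding silver-key and C23 grants violet-clearance (Rule 1).
Holding K35 and violet-clearance grants K30 (Rule 4).

Yes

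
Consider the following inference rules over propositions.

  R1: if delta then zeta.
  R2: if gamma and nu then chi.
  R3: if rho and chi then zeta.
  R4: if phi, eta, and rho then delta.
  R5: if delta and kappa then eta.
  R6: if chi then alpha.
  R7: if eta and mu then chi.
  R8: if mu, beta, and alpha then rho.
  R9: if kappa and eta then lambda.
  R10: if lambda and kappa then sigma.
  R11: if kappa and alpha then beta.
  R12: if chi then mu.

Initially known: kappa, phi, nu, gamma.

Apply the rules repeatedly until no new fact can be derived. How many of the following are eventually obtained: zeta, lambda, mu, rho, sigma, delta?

gamma and nu hold, so chi follows (R2).
chi holds, so alpha follows (R6).
From chi, R12 gives mu.
kappa and alpha hold, so beta follows (R11).
From mu, beta, and alpha, R8 gives rho.
rho and chi hold, so zeta follows (R3).
zeta: reached.
lambda would need kappa and eta (R9), but eta is never established.
mu: reached.
rho: reached.
sigma would need lambda and kappa (R10), but lambda is never established.
delta would need phi, eta, and rho (R4), but eta is never established.
Reached: zeta, mu, and rho — 3 of the 6.

3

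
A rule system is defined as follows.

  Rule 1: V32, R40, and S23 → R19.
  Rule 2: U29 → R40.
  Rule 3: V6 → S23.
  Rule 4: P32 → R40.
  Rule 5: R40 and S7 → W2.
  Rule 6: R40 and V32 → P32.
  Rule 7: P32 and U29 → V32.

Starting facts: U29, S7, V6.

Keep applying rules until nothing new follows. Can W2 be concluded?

From U29, Rule 2 gives R40.
From R40 and S7, Rule 5 gives W2.

Yes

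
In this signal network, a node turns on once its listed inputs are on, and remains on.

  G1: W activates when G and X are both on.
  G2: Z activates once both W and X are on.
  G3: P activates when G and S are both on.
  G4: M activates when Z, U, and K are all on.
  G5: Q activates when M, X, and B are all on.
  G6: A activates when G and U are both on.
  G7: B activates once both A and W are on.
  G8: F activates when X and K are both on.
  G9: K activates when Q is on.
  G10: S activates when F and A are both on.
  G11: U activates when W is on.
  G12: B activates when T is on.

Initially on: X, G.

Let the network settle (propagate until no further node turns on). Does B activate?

Yes

G and X are on, so W activates (G1).
W is on, so U activates (G11).
G and U are on, so A activates (G6).
G7: A and W on → B on.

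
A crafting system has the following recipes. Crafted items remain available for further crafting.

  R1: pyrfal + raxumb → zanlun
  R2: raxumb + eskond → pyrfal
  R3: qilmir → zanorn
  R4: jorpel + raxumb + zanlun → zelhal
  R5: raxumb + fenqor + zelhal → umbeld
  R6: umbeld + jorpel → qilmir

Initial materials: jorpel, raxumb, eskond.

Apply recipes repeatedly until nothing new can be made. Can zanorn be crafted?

zanorn would need qilmir (R3), but qilmir is never obtained.

No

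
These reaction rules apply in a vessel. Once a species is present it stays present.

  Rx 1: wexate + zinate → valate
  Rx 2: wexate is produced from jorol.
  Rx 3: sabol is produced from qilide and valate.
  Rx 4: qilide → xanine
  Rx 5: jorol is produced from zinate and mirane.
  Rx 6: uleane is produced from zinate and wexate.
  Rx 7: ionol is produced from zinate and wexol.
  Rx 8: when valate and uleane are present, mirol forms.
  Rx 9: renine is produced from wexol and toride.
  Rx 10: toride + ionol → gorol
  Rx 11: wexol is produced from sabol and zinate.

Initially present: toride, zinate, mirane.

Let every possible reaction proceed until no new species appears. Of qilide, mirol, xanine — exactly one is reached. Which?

zinate and mirane present → jorol forms (Rx 5).
jorol present → wexate forms (Rx 2).
zinate and wexate present → uleane forms (Rx 6).
wexate and zinate present → valate forms (Rx 1).
valate and uleane present → mirol forms (Rx 8).
xanine would need qilide (Rx 4), but qilide never forms. No rule produces qilide, and it is not given.

mirol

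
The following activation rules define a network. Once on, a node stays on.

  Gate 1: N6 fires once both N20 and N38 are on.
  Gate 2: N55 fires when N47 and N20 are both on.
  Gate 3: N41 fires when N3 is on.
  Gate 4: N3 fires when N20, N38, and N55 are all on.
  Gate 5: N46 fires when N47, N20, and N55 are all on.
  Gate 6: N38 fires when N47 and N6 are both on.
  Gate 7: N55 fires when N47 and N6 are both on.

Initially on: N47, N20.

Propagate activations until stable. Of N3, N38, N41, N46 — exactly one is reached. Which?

Gate 2: N47 and N20 on → N55 on.
N47, N20, and N55 are on, so N46 fires (Gate 5).
N38 would need N47 and N6 (Gate 6), but N6 never turns on. N41 would need N3 (Gate 3), but N3 never turns on. N3 would need N20, N38, and N55 (Gate 4), but N38 never turns on.

N46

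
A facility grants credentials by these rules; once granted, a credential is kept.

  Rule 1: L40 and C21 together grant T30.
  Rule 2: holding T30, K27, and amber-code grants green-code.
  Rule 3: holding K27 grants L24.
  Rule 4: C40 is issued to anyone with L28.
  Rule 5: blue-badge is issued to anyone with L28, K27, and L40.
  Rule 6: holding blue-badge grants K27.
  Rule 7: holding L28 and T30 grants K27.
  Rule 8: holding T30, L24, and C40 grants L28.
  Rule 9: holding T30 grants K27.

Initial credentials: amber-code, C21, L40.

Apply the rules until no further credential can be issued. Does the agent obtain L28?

L28 would need T30, L24, and C40 (Rule 8), but C40 is never granted.

No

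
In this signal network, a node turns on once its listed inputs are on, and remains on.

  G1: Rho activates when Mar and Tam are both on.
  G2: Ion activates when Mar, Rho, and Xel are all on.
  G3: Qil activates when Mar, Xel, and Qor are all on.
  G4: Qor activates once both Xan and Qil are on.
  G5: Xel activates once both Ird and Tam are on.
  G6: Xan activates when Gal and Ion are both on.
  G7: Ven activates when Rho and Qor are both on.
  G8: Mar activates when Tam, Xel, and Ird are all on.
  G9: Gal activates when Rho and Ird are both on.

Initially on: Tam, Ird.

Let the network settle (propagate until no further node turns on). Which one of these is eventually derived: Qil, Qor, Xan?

Xan

Ird and Tam are on, so Xel activates (G5).
G8: Tam, Xel, and Ird on → Mar on.
Mar and Tam are on, so Rho activates (G1).
Rho and Ird are on, so Gal activates (G9).
G2: Mar, Rho, and Xel on → Ion on.
G6: Gal and Ion on → Xan on.
Qor would need Xan and Qil (G4), but Qil never turns on. Qil would need Mar, Xel, and Qor (G3), but Qor never turns on.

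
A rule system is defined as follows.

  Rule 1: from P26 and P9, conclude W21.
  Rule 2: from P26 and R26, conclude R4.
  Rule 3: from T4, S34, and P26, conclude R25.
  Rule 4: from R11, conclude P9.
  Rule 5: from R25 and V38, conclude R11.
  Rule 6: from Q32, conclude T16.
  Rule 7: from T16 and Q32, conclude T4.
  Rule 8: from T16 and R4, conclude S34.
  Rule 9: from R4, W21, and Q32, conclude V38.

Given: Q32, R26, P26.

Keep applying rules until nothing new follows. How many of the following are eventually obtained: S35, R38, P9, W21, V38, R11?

No rule produces S35, and it is not given.
No rule produces R38, and it is not given.
P9 would need R11 (Rule 4), but R11 is never established.
W21 would need P26 and P9 (Rule 1), but P9 is never established.
V38 would need R4, W21, and Q32 (Rule 9), but W21 is never established.
R11 would need R25 and V38 (Rule 5), but V38 is never established.
None of the 6 are reached.

0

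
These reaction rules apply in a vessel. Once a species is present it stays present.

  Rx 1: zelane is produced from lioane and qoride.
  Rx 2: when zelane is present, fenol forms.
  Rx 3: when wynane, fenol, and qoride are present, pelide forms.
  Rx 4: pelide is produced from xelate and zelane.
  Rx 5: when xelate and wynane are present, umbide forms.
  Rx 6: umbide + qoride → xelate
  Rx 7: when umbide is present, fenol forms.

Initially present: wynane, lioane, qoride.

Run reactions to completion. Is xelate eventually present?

xelate would need umbide and qoride (Rx 6), but umbide never forms.

No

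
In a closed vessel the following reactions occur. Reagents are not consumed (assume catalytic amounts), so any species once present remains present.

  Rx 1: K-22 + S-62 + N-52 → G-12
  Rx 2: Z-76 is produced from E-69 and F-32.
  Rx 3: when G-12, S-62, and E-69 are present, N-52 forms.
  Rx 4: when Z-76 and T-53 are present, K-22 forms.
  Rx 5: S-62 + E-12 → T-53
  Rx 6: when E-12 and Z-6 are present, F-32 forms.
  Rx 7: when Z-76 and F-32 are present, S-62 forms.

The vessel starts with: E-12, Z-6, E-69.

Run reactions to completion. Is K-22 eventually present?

Yes

E-12 and Z-6 present → F-32 forms (Rx 6).
E-69 and F-32 present → Z-76 forms (Rx 2).
Z-76 and F-32 present → S-62 forms (Rx 7).
S-62 and E-12 present → T-53 forms (Rx 5).
Z-76 and T-53 present → K-22 forms (Rx 4).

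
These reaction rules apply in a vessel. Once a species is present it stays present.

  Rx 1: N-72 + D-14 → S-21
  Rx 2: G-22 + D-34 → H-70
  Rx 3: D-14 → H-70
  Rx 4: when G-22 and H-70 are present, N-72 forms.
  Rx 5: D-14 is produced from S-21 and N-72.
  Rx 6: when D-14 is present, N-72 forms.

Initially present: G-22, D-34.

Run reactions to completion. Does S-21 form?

S-21 would need N-72 and D-14 (Rx 1), but D-14 never forms.

No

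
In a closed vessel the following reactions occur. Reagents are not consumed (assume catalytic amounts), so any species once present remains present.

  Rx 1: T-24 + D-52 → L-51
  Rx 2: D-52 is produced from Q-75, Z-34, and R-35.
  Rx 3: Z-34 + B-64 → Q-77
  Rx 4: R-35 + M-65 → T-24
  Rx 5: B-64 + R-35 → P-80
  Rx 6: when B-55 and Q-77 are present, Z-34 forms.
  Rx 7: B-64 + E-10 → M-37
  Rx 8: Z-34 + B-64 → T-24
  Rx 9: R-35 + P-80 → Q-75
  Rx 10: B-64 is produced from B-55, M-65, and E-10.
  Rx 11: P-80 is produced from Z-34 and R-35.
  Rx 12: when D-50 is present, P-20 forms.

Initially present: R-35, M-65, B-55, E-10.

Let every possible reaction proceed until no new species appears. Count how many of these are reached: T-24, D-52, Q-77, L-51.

1

R-35 and M-65 present → T-24 forms (Rx 4).
T-24: reached.
D-52 would need Q-75, Z-34, and R-35 (Rx 2), but Z-34 never forms.
Q-77 would need Z-34 and B-64 (Rx 3), but Z-34 never forms.
L-51 would need T-24 and D-52 (Rx 1), but D-52 never forms.
Reached: T-24 — 1 of the 4.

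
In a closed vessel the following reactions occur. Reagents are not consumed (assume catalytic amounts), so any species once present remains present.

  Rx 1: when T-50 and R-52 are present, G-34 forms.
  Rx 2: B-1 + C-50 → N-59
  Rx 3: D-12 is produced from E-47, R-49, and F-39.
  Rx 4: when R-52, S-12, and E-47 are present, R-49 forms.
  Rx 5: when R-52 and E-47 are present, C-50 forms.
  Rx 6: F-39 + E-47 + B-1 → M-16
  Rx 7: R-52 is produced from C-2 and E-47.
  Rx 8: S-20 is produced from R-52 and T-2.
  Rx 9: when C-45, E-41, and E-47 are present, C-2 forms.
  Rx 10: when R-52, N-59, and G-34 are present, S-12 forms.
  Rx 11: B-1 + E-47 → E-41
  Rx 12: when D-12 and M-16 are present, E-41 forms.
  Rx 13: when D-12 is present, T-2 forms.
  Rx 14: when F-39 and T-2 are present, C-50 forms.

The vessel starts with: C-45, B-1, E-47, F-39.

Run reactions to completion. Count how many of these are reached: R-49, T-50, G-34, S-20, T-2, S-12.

0

R-49 would need R-52, S-12, and E-47 (Rx 4), but S-12 never forms.
No rule produces T-50, and it is not given.
G-34 would need T-50 and R-52 (Rx 1), but T-50 never forms.
S-20 would need R-52 and T-2 (Rx 8), but T-2 never forms.
T-2 would need D-12 (Rx 13), but D-12 never forms.
S-12 would need R-52, N-59, and G-34 (Rx 10), but G-34 never forms.
None of the 6 are reached.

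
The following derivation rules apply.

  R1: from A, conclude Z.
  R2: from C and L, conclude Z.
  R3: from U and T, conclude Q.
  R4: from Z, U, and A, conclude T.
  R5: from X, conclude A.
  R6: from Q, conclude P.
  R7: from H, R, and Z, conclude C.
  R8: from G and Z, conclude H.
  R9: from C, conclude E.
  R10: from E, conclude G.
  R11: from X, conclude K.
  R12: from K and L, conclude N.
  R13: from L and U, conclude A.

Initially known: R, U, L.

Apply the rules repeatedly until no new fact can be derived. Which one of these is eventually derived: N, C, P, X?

P

From L and U, R13 gives A.
A holds, so Z follows (R1).
From Z, U, and A, R4 gives T.
From U and T, R3 gives Q.
From Q, R6 gives P.
N would need K and L (R12), but K is never established. No rule produces X, and it is not given. C would need H, R, and Z (R7), but H is never established.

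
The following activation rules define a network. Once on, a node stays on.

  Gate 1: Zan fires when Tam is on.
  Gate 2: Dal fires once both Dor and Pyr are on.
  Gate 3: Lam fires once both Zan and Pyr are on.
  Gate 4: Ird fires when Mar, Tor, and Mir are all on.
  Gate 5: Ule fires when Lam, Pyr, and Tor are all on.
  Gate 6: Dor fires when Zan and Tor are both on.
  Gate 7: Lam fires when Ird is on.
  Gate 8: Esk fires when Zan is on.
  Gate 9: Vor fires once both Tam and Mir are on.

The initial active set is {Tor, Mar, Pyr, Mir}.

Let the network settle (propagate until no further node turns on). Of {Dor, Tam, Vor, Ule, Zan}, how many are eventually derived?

1

Mar, Tor, and Mir are on, so Ird fires (Gate 4).
Gate 7: Ird on → Lam on.
Lam, Pyr, and Tor are on, so Ule fires (Gate 5).
Dor would need Zan and Tor (Gate 6), but Zan never turns on.
No rule produces Tam, and it is not given.
Vor would need Tam and Mir (Gate 9), but Tam never turns on.
Ule: reached.
Zan would need Tam (Gate 1), but Tam never turns on.
Reached: Ule — 1 of the 5.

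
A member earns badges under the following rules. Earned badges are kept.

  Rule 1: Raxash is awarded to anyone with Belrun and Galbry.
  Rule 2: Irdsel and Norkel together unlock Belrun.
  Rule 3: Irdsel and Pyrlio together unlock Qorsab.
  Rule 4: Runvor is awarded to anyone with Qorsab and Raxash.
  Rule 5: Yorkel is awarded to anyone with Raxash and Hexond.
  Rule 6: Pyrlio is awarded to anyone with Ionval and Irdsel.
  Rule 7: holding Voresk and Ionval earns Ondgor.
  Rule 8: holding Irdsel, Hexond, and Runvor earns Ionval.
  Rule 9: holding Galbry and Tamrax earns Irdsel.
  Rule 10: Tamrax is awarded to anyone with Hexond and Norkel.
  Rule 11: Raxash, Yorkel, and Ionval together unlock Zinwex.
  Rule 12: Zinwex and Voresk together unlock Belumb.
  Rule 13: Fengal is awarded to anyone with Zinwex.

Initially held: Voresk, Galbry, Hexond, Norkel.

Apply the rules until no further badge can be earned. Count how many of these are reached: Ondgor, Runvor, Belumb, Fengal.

Ondgor would need Voresk and Ionval (Rule 7), but Ionval is never earned.
Runvor would need Qorsab and Raxash (Rule 4), but Qorsab is never earned.
Belumb would need Zinwex and Voresk (Rule 12), but Zinwex is never earned.
Fengal would need Zinwex (Rule 13), but Zinwex is never earned.
None of the 4 are reached.

0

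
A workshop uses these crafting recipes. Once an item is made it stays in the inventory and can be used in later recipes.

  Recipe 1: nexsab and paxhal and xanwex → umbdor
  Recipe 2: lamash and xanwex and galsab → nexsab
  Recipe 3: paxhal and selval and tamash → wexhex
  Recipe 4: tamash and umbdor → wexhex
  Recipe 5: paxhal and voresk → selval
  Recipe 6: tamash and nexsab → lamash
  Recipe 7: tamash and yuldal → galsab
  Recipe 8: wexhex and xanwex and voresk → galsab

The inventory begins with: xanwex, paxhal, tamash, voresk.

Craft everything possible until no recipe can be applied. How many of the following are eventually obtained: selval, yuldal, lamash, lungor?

Using Recipe 5, paxhal and voresk make selval.
selval: reached.
No rule produces yuldal, and it is not given.
lamash would need tamash and nexsab (Recipe 6), but nexsab is never obtained.
No rule produces lungor, and it is not given.
Reached: selval — 1 of the 4.

1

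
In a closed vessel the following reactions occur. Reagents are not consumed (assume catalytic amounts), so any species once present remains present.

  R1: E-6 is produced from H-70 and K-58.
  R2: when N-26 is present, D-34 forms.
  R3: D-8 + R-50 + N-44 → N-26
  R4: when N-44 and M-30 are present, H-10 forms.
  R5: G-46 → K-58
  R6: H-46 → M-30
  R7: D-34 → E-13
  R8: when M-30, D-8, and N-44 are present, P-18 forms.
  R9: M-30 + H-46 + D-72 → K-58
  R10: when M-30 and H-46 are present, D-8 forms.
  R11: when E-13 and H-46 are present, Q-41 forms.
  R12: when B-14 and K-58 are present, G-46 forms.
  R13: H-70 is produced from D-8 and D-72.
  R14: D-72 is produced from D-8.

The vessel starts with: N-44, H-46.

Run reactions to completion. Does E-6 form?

H-46 present → M-30 forms (R6).
M-30 and H-46 present → D-8 forms (R10).
D-8 present → D-72 forms (R14).
M-30, H-46, and D-72 present → K-58 forms (R9).
D-8 and D-72 present → H-70 forms (R13).
H-70 and K-58 present → E-6 forms (R1).

Yes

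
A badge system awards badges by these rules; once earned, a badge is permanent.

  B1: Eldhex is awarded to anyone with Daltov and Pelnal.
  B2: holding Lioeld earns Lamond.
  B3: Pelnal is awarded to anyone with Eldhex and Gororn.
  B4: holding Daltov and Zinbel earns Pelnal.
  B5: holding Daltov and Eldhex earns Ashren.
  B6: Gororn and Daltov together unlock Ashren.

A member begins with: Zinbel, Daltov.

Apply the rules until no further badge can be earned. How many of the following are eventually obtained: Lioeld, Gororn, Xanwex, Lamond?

No rule produces Lioeld, and it is not given.
No rule produces Gororn, and it is not given.
No rule produces Xanwex, and it is not given.
Lamond would need Lioeld (B2), but Lioeld is never earned.
None of the 4 are reached.

0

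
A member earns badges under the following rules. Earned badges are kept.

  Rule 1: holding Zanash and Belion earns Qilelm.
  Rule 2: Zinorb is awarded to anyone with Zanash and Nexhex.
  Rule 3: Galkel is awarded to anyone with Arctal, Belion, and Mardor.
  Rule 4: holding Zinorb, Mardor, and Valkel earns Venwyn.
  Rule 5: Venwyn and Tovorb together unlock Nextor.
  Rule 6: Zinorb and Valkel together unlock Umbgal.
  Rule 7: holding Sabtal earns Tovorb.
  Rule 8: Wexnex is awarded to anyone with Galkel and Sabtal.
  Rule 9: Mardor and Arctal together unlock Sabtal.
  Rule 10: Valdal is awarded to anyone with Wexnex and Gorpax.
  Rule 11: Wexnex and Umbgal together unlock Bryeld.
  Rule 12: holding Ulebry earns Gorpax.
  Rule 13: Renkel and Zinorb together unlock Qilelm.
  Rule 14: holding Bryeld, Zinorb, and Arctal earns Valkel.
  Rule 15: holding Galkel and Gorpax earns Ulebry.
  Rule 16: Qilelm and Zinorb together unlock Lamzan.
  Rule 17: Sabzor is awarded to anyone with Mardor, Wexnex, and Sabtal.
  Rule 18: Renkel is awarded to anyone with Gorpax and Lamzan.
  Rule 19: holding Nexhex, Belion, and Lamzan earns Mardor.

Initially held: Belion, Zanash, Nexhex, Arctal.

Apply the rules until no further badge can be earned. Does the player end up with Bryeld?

No

Bryeld would need Wexnex and Umbgal (Rule 11), but Umbgal is never earned.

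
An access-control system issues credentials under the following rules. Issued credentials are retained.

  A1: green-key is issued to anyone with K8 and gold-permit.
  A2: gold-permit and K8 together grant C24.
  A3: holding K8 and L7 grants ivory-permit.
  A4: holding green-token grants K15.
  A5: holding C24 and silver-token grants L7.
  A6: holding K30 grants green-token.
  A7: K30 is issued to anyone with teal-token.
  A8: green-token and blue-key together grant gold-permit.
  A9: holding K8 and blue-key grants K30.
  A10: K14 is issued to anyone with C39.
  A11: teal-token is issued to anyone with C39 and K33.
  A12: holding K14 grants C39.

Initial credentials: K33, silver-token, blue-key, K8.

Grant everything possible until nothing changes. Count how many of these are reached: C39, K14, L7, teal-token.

Holding K8 and blue-key grants K30 (A9).
Holding K30 grants green-token (A6).
Holding green-token and blue-key grants gold-permit (A8).
Holding gold-permit and K8 grants C24 (A2).
Holding C24 and silver-token grants L7 (A5).
C39 would need K14 (A12), but K14 is never granted.
K14 would need C39 (A10), but C39 is never granted.
L7: reached.
teal-token would need C39 and K33 (A11), but C39 is never granted.
Reached: L7 — 1 of the 4.

1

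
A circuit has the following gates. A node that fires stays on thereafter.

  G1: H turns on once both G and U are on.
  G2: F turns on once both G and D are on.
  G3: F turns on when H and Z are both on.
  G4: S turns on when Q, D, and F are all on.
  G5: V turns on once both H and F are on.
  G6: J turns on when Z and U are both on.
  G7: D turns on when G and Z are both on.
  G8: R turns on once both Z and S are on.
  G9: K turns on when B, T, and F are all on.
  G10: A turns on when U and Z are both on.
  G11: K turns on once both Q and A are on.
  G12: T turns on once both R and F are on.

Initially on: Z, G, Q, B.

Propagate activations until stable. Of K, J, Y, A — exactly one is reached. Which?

G and Z are on, so D turns on (G7).
G2: G and D on → F on.
G4: Q, D, and F on → S on.
Z and S are on, so R turns on (G8).
R and F are on, so T turns on (G12).
G9: B, T, and F on → K on.
No rule produces Y, and it is not given. A would need U and Z (G10), but U never turns on. J would need Z and U (G6), but U never turns on.

K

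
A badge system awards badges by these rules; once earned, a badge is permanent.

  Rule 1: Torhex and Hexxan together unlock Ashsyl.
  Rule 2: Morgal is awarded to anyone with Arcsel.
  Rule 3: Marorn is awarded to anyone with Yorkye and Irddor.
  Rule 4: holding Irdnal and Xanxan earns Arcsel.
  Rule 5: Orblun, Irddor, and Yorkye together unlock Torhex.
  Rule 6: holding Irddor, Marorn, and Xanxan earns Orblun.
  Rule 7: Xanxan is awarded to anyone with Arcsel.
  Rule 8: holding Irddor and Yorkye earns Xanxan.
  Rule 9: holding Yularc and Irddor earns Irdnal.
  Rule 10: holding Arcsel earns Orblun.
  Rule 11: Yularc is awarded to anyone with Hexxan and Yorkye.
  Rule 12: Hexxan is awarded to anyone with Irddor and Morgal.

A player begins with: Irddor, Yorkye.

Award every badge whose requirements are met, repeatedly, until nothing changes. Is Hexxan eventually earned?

Hexxan would need Irddor and Morgal (Rule 12), but Morgal is never earned.

No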